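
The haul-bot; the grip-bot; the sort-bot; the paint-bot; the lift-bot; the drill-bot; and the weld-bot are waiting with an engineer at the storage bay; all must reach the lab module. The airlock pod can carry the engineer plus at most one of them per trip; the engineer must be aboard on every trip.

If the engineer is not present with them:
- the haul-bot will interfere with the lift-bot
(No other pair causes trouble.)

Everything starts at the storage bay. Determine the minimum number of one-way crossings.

13

Counting alone: the engineer can take at most 1 across per trip to the lab module, so moving all 7 needs at least 7 loaded trips out, with a return between consecutive ones — at least 13 crossings.
The plan below uses exactly 13 crossings, so it is optimal:
1. Engineer goes to the lab module with the haul-bot.  [the storage bay: the drill-bot, the grip-bot, the lift-bot, the paint-bot, the sort-bot, the weld-bot | the lab module: the haul-bot]
2. Engineer goes back to the storage bay alone.  [the storage bay: the drill-bot, the grip-bot, the lift-bot, the paint-bot, the sort-bot, the weld-bot | the lab module: the haul-bot]
3. Engineer goes to the lab module with the grip-bot.  [the storage bay: the drill-bot, the lift-bot, the paint-bot, the sort-bot, the weld-bot | the lab module: the grip-bot, the haul-bot]
4. Engineer goes back to the storage bay alone.  [the storage bay: the drill-bot, the lift-bot, the paint-bot, the sort-bot, the weld-bot | the lab module: the grip-bot, the haul-bot]
5. Engineer goes to the lab module with the sort-bot.  [the storage bay: the drill-bot, the lift-bot, the paint-bot, the weld-bot | the lab module: the grip-bot, the haul-bot, the sort-bot]
6. Engineer goes back to the storage bay alone.  [the storage bay: the drill-bot, the lift-bot, the paint-bot, the weld-bot | the lab module: the grip-bot, the haul-bot, the sort-bot]
7. Engineer goes to the lab module with the paint-bot.  [the storage bay: the drill-bot, the lift-bot, the weld-bot | the lab module: the grip-bot, the haul-bot, the paint-bot, the sort-bot]
8. Engineer goes back to the storage bay alone.  [the storage bay: the drill-bot, the lift-bot, the weld-bot | the lab module: the grip-bot, the haul-bot, the paint-bot, the sort-bot]
9. Engineer goes to the lab module with the drill-bot.  [the storage bay: the lift-bot, the weld-bot | the lab module: the drill-bot, the grip-bot, the haul-bot, the paint-bot, the sort-bot]
10. Engineer goes back to the storage bay alone.  [the storage bay: the lift-bot, the weld-bot | the lab module: the drill-bot, the grip-bot, the haul-bot, the paint-bot, the sort-bot]
11. Engineer goes to the lab module with the weld-bot.  [the storage bay: the lift-bot | the lab module: the drill-bot, the grip-bot, the haul-bot, the paint-bot, the sort-bot, the weld-bot]
12. Engineer goes back to the storage bay alone.  [the storage bay: the lift-bot | the lab module: the drill-bot, the grip-bot, the haul-bot, the paint-bot, the sort-bot, the weld-bot]
13. Engineer goes to the lab module with the lift-bot.  [the storage bay: — | the lab module: the drill-bot, the grip-bot, the haul-bot, the lift-bot, the paint-bot, the sort-bot, the weld-bot]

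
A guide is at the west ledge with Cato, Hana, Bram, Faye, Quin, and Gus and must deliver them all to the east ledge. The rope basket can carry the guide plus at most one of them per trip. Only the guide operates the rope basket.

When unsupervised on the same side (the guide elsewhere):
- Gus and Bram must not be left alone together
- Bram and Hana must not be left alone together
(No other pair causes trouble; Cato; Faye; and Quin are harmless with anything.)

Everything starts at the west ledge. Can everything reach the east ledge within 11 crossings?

No

Counting alone: the guide can take at most 1 across per trip to the east ledge, so moving all 6 needs at least 6 loaded trips out, with a return between consecutive ones — at least 11 crossings.
The safety rule pushes this higher. Following every safe sequence of crossings, the most of the 6 that can be at the east ledge as the rope basket arrives there on crossing 11 is 5 — never all 6.
So the move cannot be finished within 11 crossings. (The shortest complete plan takes 13:)
1. Guide goes to the east ledge with Bram.
2. Guide goes back to the west ledge alone.
3. Guide goes to the east ledge with Cato.
4. Guide goes back to the west ledge alone.
5. Guide goes to the east ledge with Hana.
6. Guide goes back to the west ledge with Bram.
7. Guide goes to the east ledge with Gus.
8. Guide goes back to the west ledge alone.
9. Guide goes to the east ledge with Faye.
10. Guide goes back to the west ledge alone.
11. Guide goes to the east ledge with Quin.
12. Guide goes back to the west ledge alone.
13. Guide goes to the east ledge with Bram.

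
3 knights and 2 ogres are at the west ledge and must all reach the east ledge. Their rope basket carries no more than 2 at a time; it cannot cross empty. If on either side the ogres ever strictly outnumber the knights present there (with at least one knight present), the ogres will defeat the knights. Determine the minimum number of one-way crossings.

Counting alone: each trip to the east ledge takes at most 2 across and each return brings at least 1 back, so after t trips out (and t−1 returns) at most 2t − (t−1) of the 5 are across; that first reaches 5 at t = 4, so at least 7 crossings are needed.
The plan below uses exactly 7 crossings, so it is optimal:
1. 2 ogres → the east ledge.  (the west ledge: 3K 0O; the east ledge: 0K 2O)
2. 1 ogre ← the west ledge.  (the west ledge: 3K 1O; the east ledge: 0K 1O)
3. 2 knights → the east ledge.  (the west ledge: 1K 1O; the east ledge: 2K 1O)
4. 1 knight ← the west ledge.  (the west ledge: 2K 1O; the east ledge: 1K 1O)
5. 1 knight and 1 ogre → the east ledge.  (the west ledge: 1K 0O; the east ledge: 2K 2O)
6. 1 ogre ← the west ledge.  (the west ledge: 1K 1O; the east ledge: 2K 1O)
7. 1 knight and 1 ogre → the east ledge.  (the west ledge: 0K 0O; the east ledge: 3K 2O)

7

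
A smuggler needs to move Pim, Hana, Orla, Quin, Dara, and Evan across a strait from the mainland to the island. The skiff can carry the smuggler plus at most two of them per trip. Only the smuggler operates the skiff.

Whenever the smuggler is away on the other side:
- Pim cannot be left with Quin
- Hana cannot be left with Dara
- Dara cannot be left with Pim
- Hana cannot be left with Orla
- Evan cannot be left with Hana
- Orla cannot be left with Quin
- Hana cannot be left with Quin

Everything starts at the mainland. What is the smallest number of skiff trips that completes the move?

impossible

Whatever the first load, the items left behind include a forbidden pair without the smuggler. No opening move is safe, so no plan exists.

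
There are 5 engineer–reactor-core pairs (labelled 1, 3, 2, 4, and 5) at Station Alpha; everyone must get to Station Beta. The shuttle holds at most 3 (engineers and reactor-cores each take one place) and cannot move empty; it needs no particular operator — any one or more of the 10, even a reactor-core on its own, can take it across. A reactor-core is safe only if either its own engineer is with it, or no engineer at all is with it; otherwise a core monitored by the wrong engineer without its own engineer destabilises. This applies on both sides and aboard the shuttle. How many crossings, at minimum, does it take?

Counting alone: each trip to Station Beta takes at most 3 across and each return brings at least 1 back, so after t trips out (and t−1 returns) at most 3t − (t−1) of the 10 are across; that first reaches 10 at t = 5, so at least 9 crossings are needed.
The safety rule pushes this higher. Following every safe sequence of crossings, the most of the 10 that can be at Station Beta as the shuttle arrives there on crossing 9 is 9 — never all 10.
So no plan with fewer than 11 crossings exists, and this one achieves 11:
1. engineer 1 and reactor-core 1 cross → Station Beta.
2. engineer 1 crosses ← Station Alpha.
3. reactor-core 2, reactor-core 3, and reactor-core 4 cross → Station Beta.
4. reactor-core 1 crosses ← Station Alpha.
5. engineer 2, engineer 3, and engineer 4 cross → Station Beta.
6. engineer 3 and reactor-core 3 cross ← Station Alpha.
7. engineer 1, engineer 3, and engineer 5 cross → Station Beta.
8. reactor-core 2 crosses ← Station Alpha.
9. reactor-core 1 and reactor-core 3 cross → Station Beta.
10. reactor-core 1 crosses ← Station Alpha.
11. reactor-core 1, reactor-core 2, and reactor-core 5 cross → Station Beta.

11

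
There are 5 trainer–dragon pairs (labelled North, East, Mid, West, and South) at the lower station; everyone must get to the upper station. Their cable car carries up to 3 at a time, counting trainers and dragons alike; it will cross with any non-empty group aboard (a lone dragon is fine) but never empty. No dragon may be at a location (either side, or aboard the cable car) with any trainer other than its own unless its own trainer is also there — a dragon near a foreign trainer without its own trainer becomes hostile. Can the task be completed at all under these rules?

1. dragon North and trainer North cross → the upper station.
2. trainer North crosses ← the lower station.
3. dragon East, dragon Mid, and dragon West cross → the upper station.
4. dragon North crosses ← the lower station.
5. trainer East, trainer Mid, and trainer West cross → the upper station.
6. dragon East and trainer East cross ← the lower station.
7. trainer East, trainer North, and trainer South cross → the upper station.
8. dragon Mid crosses ← the lower station.
9. dragon East and dragon North cross → the upper station.
10. dragon North crosses ← the lower station.
11. dragon Mid, dragon North, and dragon South cross → the upper station.

Yes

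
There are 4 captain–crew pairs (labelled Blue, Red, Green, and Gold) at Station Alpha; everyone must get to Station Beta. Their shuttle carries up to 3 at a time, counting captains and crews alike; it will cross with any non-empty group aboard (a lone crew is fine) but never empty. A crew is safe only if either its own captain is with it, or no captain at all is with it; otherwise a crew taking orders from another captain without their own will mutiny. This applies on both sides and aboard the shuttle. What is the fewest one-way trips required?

9

Counting alone: each trip to Station Beta takes at most 3 across and each return brings at least 1 back, so after t trips out (and t−1 returns) at most 3t − (t−1) of the 8 are across; that first reaches 8 at t = 4, so at least 7 crossings are needed.
The safety rule pushes this higher. Following every safe sequence of crossings, the most of the 8 that can be at Station Beta as the shuttle arrives there on crossing 7 is 7 — never all 8.
So no plan with fewer than 9 crossings exists, and this one achieves 9:
1. captain Blue and crew Blue cross → Station Beta.
2. captain Blue crosses ← Station Alpha.
3. captain Blue, captain Red, and crew Red cross → Station Beta.
4. captain Blue and crew Blue cross ← Station Alpha.
5. captain Blue, captain Gold, and captain Green cross → Station Beta.
6. crew Red crosses ← Station Alpha.
7. crew Blue and crew Red cross → Station Beta.
8. crew Blue crosses ← Station Alpha.
9. crew Blue, crew Gold, and crew Green cross → Station Beta.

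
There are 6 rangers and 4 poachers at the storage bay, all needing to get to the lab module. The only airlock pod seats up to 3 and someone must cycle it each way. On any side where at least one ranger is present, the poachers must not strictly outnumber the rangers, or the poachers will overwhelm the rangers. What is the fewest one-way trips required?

Counting alone: each trip to the lab module takes at most 3 across and each return brings at least 1 back, so after t trips out (and t−1 returns) at most 3t − (t−1) of the 10 are across; that first reaches 10 at t = 5, so at least 9 crossings are needed.
The plan below uses exactly 9 crossings, so it is optimal:
1. 2 poachers → the lab module.  (the storage bay: 6R 2P; the lab module: 0R 2P)
2. 1 poacher ← the storage bay.  (the storage bay: 6R 3P; the lab module: 0R 1P)
3. 3 poachers → the lab module.  (the storage bay: 6R 0P; the lab module: 0R 4P)
4. 1 poacher ← the storage bay.  (the storage bay: 6R 1P; the lab module: 0R 3P)
5. 3 rangers → the lab module.  (the storage bay: 3R 1P; the lab module: 3R 3P)
6. 1 poacher ← the storage bay.  (the storage bay: 3R 2P; the lab module: 3R 2P)
7. 1 ranger and 2 poachers → the lab module.  (the storage bay: 2R 0P; the lab module: 4R 4P)
8. 1 poacher ← the storage bay.  (the storage bay: 2R 1P; the lab module: 4R 3P)
9. 2 rangers and 1 poacher → the lab module.  (the storage bay: 0R 0P; the lab module: 6R 4P)

9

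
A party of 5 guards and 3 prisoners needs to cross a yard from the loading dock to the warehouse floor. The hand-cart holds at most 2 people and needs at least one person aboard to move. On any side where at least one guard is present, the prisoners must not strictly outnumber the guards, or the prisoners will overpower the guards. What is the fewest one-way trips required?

Counting alone: each trip to the warehouse floor takes at most 2 across and each return brings at least 1 back, so after t trips out (and t−1 returns) at most 2t − (t−1) of the 8 are across; that first reaches 8 at t = 7, so at least 13 crossings are needed.
The plan below uses exactly 13 crossings, so it is optimal:
1. 2 prisoners → the warehouse floor.  (the loading dock: 5G 1P; the warehouse floor: 0G 2P)
2. 1 prisoner ← the loading dock.  (the loading dock: 5G 2P; the warehouse floor: 0G 1P)
3. 2 prisoners → the warehouse floor.  (the loading dock: 5G 0P; the warehouse floor: 0G 3P)
4. 1 prisoner ← the loading dock.  (the loading dock: 5G 1P; the warehouse floor: 0G 2P)
5. 2 guards → the warehouse floor.  (the loading dock: 3G 1P; the warehouse floor: 2G 2P)
6. 1 prisoner ← the loading dock.  (the loading dock: 3G 2P; the warehouse floor: 2G 1P)
7. 1 guard and 1 prisoner → the warehouse floor.  (the loading dock: 2G 1P; the warehouse floor: 3G 2P)
8. 1 prisoner ← the loading dock.  (the loading dock: 2G 2P; the warehouse floor: 3G 1P)
9. 2 prisoners → the warehouse floor.  (the loading dock: 2G 0P; the warehouse floor: 3G 3P)
10. 1 prisoner ← the loading dock.  (the loading dock: 2G 1P; the warehouse floor: 3G 2P)
11. 1 guard and 1 prisoner → the warehouse floor.  (the loading dock: 1G 0P; the warehouse floor: 4G 3P)
12. 1 prisoner ← the loading dock.  (the loading dock: 1G 1P; the warehouse floor: 4G 2P)
13. 1 guard and 1 prisoner → the warehouse floor.  (the loading dock: 0G 0P; the warehouse floor: 5G 3P)

13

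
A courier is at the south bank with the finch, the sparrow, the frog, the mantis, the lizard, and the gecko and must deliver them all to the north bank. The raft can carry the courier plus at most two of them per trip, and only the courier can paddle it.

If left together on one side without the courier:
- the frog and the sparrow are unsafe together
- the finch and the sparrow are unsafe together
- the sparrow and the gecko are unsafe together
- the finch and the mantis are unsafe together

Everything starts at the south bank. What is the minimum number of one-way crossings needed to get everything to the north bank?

Counting alone: the courier can take at most 2 across per trip to the north bank, so moving all 6 needs at least 3 loaded trips out, with a return between consecutive ones — at least 5 crossings.
The safety rule pushes this higher. Following every safe sequence of crossings, the most of the 6 that can be at the north bank as the raft arrives there on crossing 5 is 5 — never all 6.
So no plan with fewer than 7 crossings exists, and this one achieves 7:
1. Courier goes to the north bank with the finch and the sparrow.  [the south bank: the frog, the gecko, the lizard, the mantis | the north bank: the finch, the sparrow]
2. Courier goes back to the south bank with the finch.  [the south bank: the finch, the frog, the gecko, the lizard, the mantis | the north bank: the sparrow]
3. Courier goes to the north bank with the finch and the frog.  [the south bank: the gecko, the lizard, the mantis | the north bank: the finch, the frog, the sparrow]
4. Courier goes back to the south bank with the sparrow.  [the south bank: the gecko, the lizard, the mantis, the sparrow | the north bank: the finch, the frog]
5. Courier goes to the north bank with the gecko and the lizard.  [the south bank: the mantis, the sparrow | the north bank: the finch, the frog, the gecko, the lizard]
6. Courier goes back to the south bank alone.  [the south bank: the mantis, the sparrow | the north bank: the finch, the frog, the gecko, the lizard]
7. Courier goes to the north bank with the mantis and the sparrow.  [the south bank: — | the north bank: the finch, the frog, the gecko, the lizard, the mantis, the sparrow]

7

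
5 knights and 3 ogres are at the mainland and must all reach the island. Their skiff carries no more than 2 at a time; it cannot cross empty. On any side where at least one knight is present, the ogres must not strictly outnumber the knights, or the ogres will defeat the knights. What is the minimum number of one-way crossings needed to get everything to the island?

13

Counting alone: each trip to the island takes at most 2 across and each return brings at least 1 back, so after t trips out (and t−1 returns) at most 2t − (t−1) of the 8 are across; that first reaches 8 at t = 7, so at least 13 crossings are needed.
The plan below uses exactly 13 crossings, so it is optimal:
1. 2 ogres → the island.  (the mainland: 5K 1O; the island: 0K 2O)
2. 1 ogre ← the mainland.  (the mainland: 5K 2O; the island: 0K 1O)
3. 2 ogres → the island.  (the mainland: 5K 0O; the island: 0K 3O)
4. 1 ogre ← the mainland.  (the mainland: 5K 1O; the island: 0K 2O)
5. 2 knights → the island.  (the mainland: 3K 1O; the island: 2K 2O)
6. 1 ogre ← the mainland.  (the mainland: 3K 2O; the island: 2K 1O)
7. 1 knight and 1 ogre → the island.  (the mainland: 2K 1O; the island: 3K 2O)
8. 1 ogre ← the mainland.  (the mainland: 2K 2O; the island: 3K 1O)
9. 2 ogres → the island.  (the mainland: 2K 0O; the island: 3K 3O)
10. 1 ogre ← the mainland.  (the mainland: 2K 1O; the island: 3K 2O)
11. 1 knight and 1 ogre → the island.  (the mainland: 1K 0O; the island: 4K 3O)
12. 1 ogre ← the mainland.  (the mainland: 1K 1O; the island: 4K 2O)
13. 1 knight and 1 ogre → the island.  (the mainland: 0K 0O; the island: 5K 3O)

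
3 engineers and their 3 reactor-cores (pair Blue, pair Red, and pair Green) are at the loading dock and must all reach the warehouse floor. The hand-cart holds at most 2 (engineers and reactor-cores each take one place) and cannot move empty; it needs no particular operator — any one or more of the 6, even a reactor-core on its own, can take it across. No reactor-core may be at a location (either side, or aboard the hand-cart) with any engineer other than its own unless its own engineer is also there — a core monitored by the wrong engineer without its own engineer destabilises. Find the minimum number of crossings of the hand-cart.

11

Counting alone: each trip to the warehouse floor takes at most 2 across and each return brings at least 1 back, so after t trips out (and t−1 returns) at most 2t − (t−1) of the 6 are across; that first reaches 6 at t = 5, so at least 9 crossings are needed.
The safety rule pushes this higher. Following every safe sequence of crossings, the most of the 6 that can be at the warehouse floor as the hand-cart arrives there on crossing 9 is 5 — never all 6.
So no plan with fewer than 11 crossings exists, and this one achieves 11:
1. engineer Blue and reactor-core Blue cross → the warehouse floor.
2. engineer Blue crosses ← the loading dock.
3. reactor-core Green and reactor-core Red cross → the warehouse floor.
4. reactor-core Blue crosses ← the loading dock.
5. engineer Green and engineer Red cross → the warehouse floor.
6. engineer Red and reactor-core Red cross ← the loading dock.
7. engineer Blue and engineer Red cross → the warehouse floor.
8. reactor-core Green crosses ← the loading dock.
9. reactor-core Blue and reactor-core Red cross → the warehouse floor.
10. engineer Green crosses ← the loading dock.
11. engineer Green and reactor-core Green cross → the warehouse floor.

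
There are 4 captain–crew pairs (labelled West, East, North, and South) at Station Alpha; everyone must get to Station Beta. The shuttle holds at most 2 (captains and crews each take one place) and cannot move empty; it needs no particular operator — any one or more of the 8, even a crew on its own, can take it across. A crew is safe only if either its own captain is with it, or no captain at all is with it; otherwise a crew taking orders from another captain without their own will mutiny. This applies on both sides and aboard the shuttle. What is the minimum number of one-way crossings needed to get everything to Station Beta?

Following every safe sequence of crossings from the start, the most of the 8 that can be at Station Beta as the shuttle arrives there on crossings 1, 3, 5 is 2, 3, 4 respectively; the best ever achieved is 4 of 8.
From crossing 7 on, no configuration arises that was not already reachable earlier: only 44 distinct safe configurations (who is on which side, and where the shuttle is) can ever be reached, none of them has everyone across, and every continuation just revisits them. So no valid plan exists.

impossible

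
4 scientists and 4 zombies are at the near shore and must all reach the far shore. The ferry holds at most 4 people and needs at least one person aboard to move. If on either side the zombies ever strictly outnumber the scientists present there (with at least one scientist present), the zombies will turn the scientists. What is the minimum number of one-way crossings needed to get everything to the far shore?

5

Counting alone: each trip to the far shore takes at most 4 across and each return brings at least 1 back, so after t trips out (and t−1 returns) at most 4t − (t−1) of the 8 are across; that first reaches 8 at t = 3, so at least 5 crossings are needed.
The plan below uses exactly 5 crossings, so it is optimal:
1. 2 zombies → the far shore.  (the near shore: 4S 2Z; the far shore: 0S 2Z)
2. 1 zombie ← the near shore.  (the near shore: 4S 3Z; the far shore: 0S 1Z)
3. 4 scientists → the far shore.  (the near shore: 0S 3Z; the far shore: 4S 1Z)
4. 1 zombie ← the near shore.  (the near shore: 0S 4Z; the far shore: 4S 0Z)
5. 4 zombies → the far shore.  (the near shore: 0S 0Z; the far shore: 4S 4Z)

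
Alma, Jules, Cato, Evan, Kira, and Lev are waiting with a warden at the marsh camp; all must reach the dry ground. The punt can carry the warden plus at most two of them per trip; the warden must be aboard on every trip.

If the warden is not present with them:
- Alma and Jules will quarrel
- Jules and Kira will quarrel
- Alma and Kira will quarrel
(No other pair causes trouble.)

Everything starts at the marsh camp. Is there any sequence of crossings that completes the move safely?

Yes

1. Warden goes to the dry ground with Alma and Jules.
2. Warden goes back to the marsh camp with Alma.
3. Warden goes to the dry ground with Alma and Cato.
4. Warden goes back to the marsh camp with Alma.
5. Warden goes to the dry ground with Alma and Evan.
6. Warden goes back to the marsh camp with Alma.
7. Warden goes to the dry ground with Alma and Lev.
8. Warden goes back to the marsh camp with Alma.
9. Warden goes to the dry ground with Alma and Kira.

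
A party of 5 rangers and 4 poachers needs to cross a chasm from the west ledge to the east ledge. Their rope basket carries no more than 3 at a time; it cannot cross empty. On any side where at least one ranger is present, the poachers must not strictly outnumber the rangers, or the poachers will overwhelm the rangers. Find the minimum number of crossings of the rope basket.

7

Counting alone: each trip to the east ledge takes at most 3 across and each return brings at least 1 back, so after t trips out (and t−1 returns) at most 3t − (t−1) of the 9 are across; that first reaches 9 at t = 4, so at least 7 crossings are needed.
The plan below uses exactly 7 crossings, so it is optimal:
1. 3 poachers → the east ledge.  (the west ledge: 5R 1P; the east ledge: 0R 3P)
2. 1 poacher ← the west ledge.  (the west ledge: 5R 2P; the east ledge: 0R 2P)
3. 3 rangers → the east ledge.  (the west ledge: 2R 2P; the east ledge: 3R 2P)
4. 1 ranger ← the west ledge.  (the west ledge: 3R 2P; the east ledge: 2R 2P)
5. 2 rangers and 1 poacher → the east ledge.  (the west ledge: 1R 1P; the east ledge: 4R 3P)
6. 1 ranger ← the west ledge.  (the west ledge: 2R 1P; the east ledge: 3R 3P)
7. 2 rangers and 1 poacher → the east ledge.  (the west ledge: 0R 0P; the east ledge: 5R 4P)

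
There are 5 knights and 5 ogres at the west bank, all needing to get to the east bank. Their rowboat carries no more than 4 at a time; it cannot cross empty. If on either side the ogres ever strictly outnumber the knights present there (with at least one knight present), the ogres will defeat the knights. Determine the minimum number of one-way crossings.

7

Counting alone: each trip to the east bank takes at most 4 across and each return brings at least 1 back, so after t trips out (and t−1 returns) at most 4t − (t−1) of the 10 are across; that first reaches 10 at t = 3, so at least 5 crossings are needed.
The safety rule pushes this higher. Following every safe sequence of crossings, the most of the 10 that can be at the east bank as the rowboat arrives there on crossing 5 is 9 — never all 10.
So no plan with fewer than 7 crossings exists, and this one achieves 7:
1. 2 ogres → the east bank.  (the west bank: 5K 3O; the east bank: 0K 2O)
2. 1 ogre ← the west bank.  (the west bank: 5K 4O; the east bank: 0K 1O)
3. 4 ogres → the east bank.  (the west bank: 5K 0O; the east bank: 0K 5O)
4. 1 ogre ← the west bank.  (the west bank: 5K 1O; the east bank: 0K 4O)
5. 4 knights → the east bank.  (the west bank: 1K 1O; the east bank: 4K 4O)
6. 1 knight and 1 ogre ← the west bank.  (the west bank: 2K 2O; the east bank: 3K 3O)
7. 2 knights and 2 ogres → the east bank.  (the west bank: 0K 0O; the east bank: 5K 5O)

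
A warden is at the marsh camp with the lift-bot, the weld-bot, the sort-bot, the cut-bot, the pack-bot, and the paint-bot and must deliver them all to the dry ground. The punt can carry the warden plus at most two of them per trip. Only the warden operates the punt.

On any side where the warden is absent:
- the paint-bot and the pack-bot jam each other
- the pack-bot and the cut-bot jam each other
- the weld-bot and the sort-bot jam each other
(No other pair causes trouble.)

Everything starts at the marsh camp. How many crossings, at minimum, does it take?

Counting alone: the warden can take at most 2 across per trip to the dry ground, so moving all 6 needs at least 3 loaded trips out, with a return between consecutive ones — at least 5 crossings.
The safety rule pushes this higher. Following every safe sequence of crossings, the most of the 6 that can be at the dry ground as the punt arrives there on crossing 5 is 5 — never all 6.
So no plan with fewer than 7 crossings exists, and this one achieves 7:
1. Warden goes to the dry ground with the pack-bot and the weld-bot.
2. Warden goes back to the marsh camp alone.
3. Warden goes to the dry ground with the lift-bot.
4. Warden goes back to the marsh camp alone.
5. Warden goes to the dry ground with the cut-bot and the paint-bot.
6. Warden goes back to the marsh camp with the pack-bot.
7. Warden goes to the dry ground with the pack-bot and the sort-bot.

7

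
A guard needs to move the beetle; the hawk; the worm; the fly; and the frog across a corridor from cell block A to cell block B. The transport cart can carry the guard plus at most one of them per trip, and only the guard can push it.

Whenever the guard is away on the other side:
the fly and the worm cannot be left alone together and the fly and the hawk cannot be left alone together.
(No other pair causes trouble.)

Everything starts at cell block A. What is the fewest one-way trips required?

Counting alone: the guard can take at most 1 across per trip to cell block B, so moving all 5 needs at least 5 loaded trips out, with a return between consecutive ones — at least 9 crossings.
The safety rule pushes this higher. Following every safe sequence of crossings, the most of the 5 that can be at cell block B as the transport cart arrives there on crossing 9 is 4 — never all 5.
So no plan with fewer than 11 crossings exists, and this one achieves 11:
1. Guard goes to cell block B with the fly.
2. Guard goes back to cell block A alone.
3. Guard goes to cell block B with the beetle.
4. Guard goes back to cell block A alone.
5. Guard goes to cell block B with the hawk.
6. Guard goes back to cell block A with the fly.
7. Guard goes to cell block B with the worm.
8. Guard goes back to cell block A alone.
9. Guard goes to cell block B with the frog.
10. Guard goes back to cell block A alone.
11. Guard goes to cell block B with the fly.

11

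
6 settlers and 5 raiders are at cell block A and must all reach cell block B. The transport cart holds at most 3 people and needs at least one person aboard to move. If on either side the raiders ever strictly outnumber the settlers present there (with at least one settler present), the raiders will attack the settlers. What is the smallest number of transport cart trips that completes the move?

9

Counting alone: each trip to cell block B takes at most 3 across and each return brings at least 1 back, so after t trips out (and t−1 returns) at most 3t − (t−1) of the 11 are across; that first reaches 11 at t = 5, so at least 9 crossings are needed.
The plan below uses exactly 9 crossings, so it is optimal:
1. 3 raiders → cell block B.  (cell block A: 6S 2R; cell block B: 0S 3R)
2. 1 raider ← cell block A.  (cell block A: 6S 3R; cell block B: 0S 2R)
3. 3 settlers → cell block B.  (cell block A: 3S 3R; cell block B: 3S 2R)
4. 1 settler ← cell block A.  (cell block A: 4S 3R; cell block B: 2S 2R)
5. 2 settlers and 1 raider → cell block B.  (cell block A: 2S 2R; cell block B: 4S 3R)
6. 1 settler ← cell block A.  (cell block A: 3S 2R; cell block B: 3S 3R)
7. 2 settlers and 1 raider → cell block B.  (cell block A: 1S 1R; cell block B: 5S 4R)
8. 1 settler ← cell block A.  (cell block A: 2S 1R; cell block B: 4S 4R)
9. 2 settlers and 1 raider → cell block B.  (cell block A: 0S 0R; cell block B: 6S 5R)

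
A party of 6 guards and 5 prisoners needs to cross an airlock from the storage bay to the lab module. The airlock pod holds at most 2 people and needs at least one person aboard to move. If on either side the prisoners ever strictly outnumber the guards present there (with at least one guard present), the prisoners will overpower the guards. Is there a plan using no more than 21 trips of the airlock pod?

Yes

Yes — this plan uses 19 crossings (≤ 21):
1. 2 prisoners → the lab module.  (the storage bay: 6G 3P; the lab module: 0G 2P)
2. 1 prisoner ← the storage bay.  (the storage bay: 6G 4P; the lab module: 0G 1P)
3. 2 prisoners → the lab module.  (the storage bay: 6G 2P; the lab module: 0G 3P)
4. 1 prisoner ← the storage bay.  (the storage bay: 6G 3P; the lab module: 0G 2P)
5. 2 guards → the lab module.  (the storage bay: 4G 3P; the lab module: 2G 2P)
6. 1 prisoner ← the storage bay.  (the storage bay: 4G 4P; the lab module: 2G 1P)
7. 1 guard and 1 prisoner → the lab module.  (the storage bay: 3G 3P; the lab module: 3G 2P)
8. 1 guard ← the storage bay.  (the storage bay: 4G 3P; the lab module: 2G 2P)
9. 1 guard and 1 prisoner → the lab module.  (the storage bay: 3G 2P; the lab module: 3G 3P)
10. 1 prisoner ← the storage bay.  (the storage bay: 3G 3P; the lab module: 3G 2P)
11. 1 guard and 1 prisoner → the lab module.  (the storage bay: 2G 2P; the lab module: 4G 3P)
12. 1 guard ← the storage bay.  (the storage bay: 3G 2P; the lab module: 3G 3P)
13. 1 guard and 1 prisoner → the lab module.  (the storage bay: 2G 1P; the lab module: 4G 4P)
14. 1 prisoner ← the storage bay.  (the storage bay: 2G 2P; the lab module: 4G 3P)
15. 1 guard and 1 prisoner → the lab module.  (the storage bay: 1G 1P; the lab module: 5G 4P)
16. 1 guard ← the storage bay.  (the storage bay: 2G 1P; the lab module: 4G 4P)
17. 1 guard and 1 prisoner → the lab module.  (the storage bay: 1G 0P; the lab module: 5G 5P)
18. 1 prisoner ← the storage bay.  (the storage bay: 1G 1P; the lab module: 5G 4P)
19. 1 guard and 1 prisoner → the lab module.  (the storage bay: 0G 0P; the lab module: 6G 5P)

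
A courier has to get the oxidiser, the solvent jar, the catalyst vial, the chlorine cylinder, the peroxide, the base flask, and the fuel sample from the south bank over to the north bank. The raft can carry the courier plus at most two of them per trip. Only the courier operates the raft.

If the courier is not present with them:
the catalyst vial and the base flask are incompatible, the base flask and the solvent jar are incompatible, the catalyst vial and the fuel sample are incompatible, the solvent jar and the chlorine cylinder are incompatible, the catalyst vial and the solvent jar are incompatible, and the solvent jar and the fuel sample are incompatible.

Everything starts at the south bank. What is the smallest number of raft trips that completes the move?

Counting alone: the courier can take at most 2 across per trip to the north bank, so moving all 7 needs at least 4 loaded trips out, with a return between consecutive ones — at least 7 crossings.
The safety rule pushes this higher. Following every safe sequence of crossings, the most of the 7 that can be at the north bank as the raft arrives there on crossings 7, 9 is 5, 6 respectively — never all 7.
So no plan with fewer than 11 crossings exists, and this one achieves 11:
1. Courier goes to the north bank with the catalyst vial and the solvent jar.  [the south bank: the base flask, the chlorine cylinder, the fuel sample, the oxidiser, the peroxide | the north bank: the catalyst vial, the solvent jar]
2. Courier goes back to the south bank with the solvent jar.  [the south bank: the base flask, the chlorine cylinder, the fuel sample, the oxidiser, the peroxide, the solvent jar | the north bank: the catalyst vial]
3. Courier goes to the north bank with the oxidiser and the solvent jar.  [the south bank: the base flask, the chlorine cylinder, the fuel sample, the peroxide | the north bank: the catalyst vial, the oxidiser, the solvent jar]
4. Courier goes back to the south bank with the solvent jar.  [the south bank: the base flask, the chlorine cylinder, the fuel sample, the peroxide, the solvent jar | the north bank: the catalyst vial, the oxidiser]
5. Courier goes to the north bank with the chlorine cylinder and the solvent jar.  [the south bank: the base flask, the fuel sample, the peroxide | the north bank: the catalyst vial, the chlorine cylinder, the oxidiser, the solvent jar]
6. Courier goes back to the south bank with the solvent jar.  [the south bank: the base flask, the fuel sample, the peroxide, the solvent jar | the north bank: the catalyst vial, the chlorine cylinder, the oxidiser]
7. Courier goes to the north bank with the peroxide and the solvent jar.  [the south bank: the base flask, the fuel sample | the north bank: the catalyst vial, the chlorine cylinder, the oxidiser, the peroxide, the solvent jar]
8. Courier goes back to the south bank with the solvent jar.  [the south bank: the base flask, the fuel sample, the solvent jar | the north bank: the catalyst vial, the chlorine cylinder, the oxidiser, the peroxide]
9. Courier goes to the north bank with the base flask and the fuel sample.  [the south bank: the solvent jar | the north bank: the base flask, the catalyst vial, the chlorine cylinder, the fuel sample, the oxidiser, the peroxide]
10. Courier goes back to the south bank with the catalyst vial.  [the south bank: the catalyst vial, the solvent jar | the north bank: the base flask, the chlorine cylinder, the fuel sample, the oxidiser, the peroxide]
11. Courier goes to the north bank with the catalyst vial and the solvent jar.  [the south bank: — | the north bank: the base flask, the catalyst vial, the chlorine cylinder, the fuel sample, the oxidiser, the peroxide, the solvent jar]

11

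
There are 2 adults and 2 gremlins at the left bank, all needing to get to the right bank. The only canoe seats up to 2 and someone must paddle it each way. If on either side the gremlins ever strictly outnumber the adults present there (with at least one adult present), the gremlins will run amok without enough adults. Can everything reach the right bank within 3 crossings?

Counting alone: each trip to the right bank takes at most 2 across and each return brings at least 1 back, so after t trips out (and t−1 returns) at most 2t − (t−1) of the 4 are across; that first reaches 4 at t = 3, so at least 5 crossings are needed.
Since 3 < 5, 3 crossings cannot be enough. (The shortest complete plan in fact takes 5:)
1. 2 gremlins → the right bank.  (the left bank: 2A 0G; the right bank: 0A 2G)
2. 1 gremlin ← the left bank.  (the left bank: 2A 1G; the right bank: 0A 1G)
3. 2 adults → the right bank.  (the left bank: 0A 1G; the right bank: 2A 1G)
4. 1 gremlin ← the left bank.  (the left bank: 0A 2G; the right bank: 2A 0G)
5. 2 gremlins → the right bank.  (the left bank: 0A 0G; the right bank: 2A 2G)

No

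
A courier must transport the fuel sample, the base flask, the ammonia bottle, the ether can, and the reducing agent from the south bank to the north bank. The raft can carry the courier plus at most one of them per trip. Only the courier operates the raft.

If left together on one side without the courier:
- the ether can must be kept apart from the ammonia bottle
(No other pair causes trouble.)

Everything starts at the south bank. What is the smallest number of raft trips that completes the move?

Counting alone: the courier can take at most 1 across per trip to the north bank, so moving all 5 needs at least 5 loaded trips out, with a return between consecutive ones — at least 9 crossings.
The plan below uses exactly 9 crossings, so it is optimal:
1. Courier goes to the north bank with the ammonia bottle.
2. Courier goes back to the south bank alone.
3. Courier goes to the north bank with the fuel sample.
4. Courier goes back to the south bank alone.
5. Courier goes to the north bank with the base flask.
6. Courier goes back to the south bank alone.
7. Courier goes to the north bank with the reducing agent.
8. Courier goes back to the south bank alone.
9. Courier goes to the north bank with the ether can.

9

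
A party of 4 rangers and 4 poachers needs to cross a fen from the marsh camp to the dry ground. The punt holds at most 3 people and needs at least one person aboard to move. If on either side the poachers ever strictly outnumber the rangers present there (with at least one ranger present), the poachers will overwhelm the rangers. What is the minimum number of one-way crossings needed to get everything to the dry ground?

9

Counting alone: each trip to the dry ground takes at most 3 across and each return brings at least 1 back, so after t trips out (and t−1 returns) at most 3t − (t−1) of the 8 are across; that first reaches 8 at t = 4, so at least 7 crossings are needed.
The safety rule pushes this higher. Following every safe sequence of crossings, the most of the 8 that can be at the dry ground as the punt arrives there on crossing 7 is 7 — never all 8.
So no plan with fewer than 9 crossings exists, and this one achieves 9:
1. 2 poachers → the dry ground.  (the marsh camp: 4R 2P; the dry ground: 0R 2P)
2. 1 poacher ← the marsh camp.  (the marsh camp: 4R 3P; the dry ground: 0R 1P)
3. 3 poachers → the dry ground.  (the marsh camp: 4R 0P; the dry ground: 0R 4P)
4. 1 poacher ← the marsh camp.  (the marsh camp: 4R 1P; the dry ground: 0R 3P)
5. 3 rangers → the dry ground.  (the marsh camp: 1R 1P; the dry ground: 3R 3P)
6. 1 ranger and 1 poacher ← the marsh camp.  (the marsh camp: 2R 2P; the dry ground: 2R 2P)
7. 2 rangers → the dry ground.  (the marsh camp: 0R 2P; the dry ground: 4R 2P)
8. 1 poacher ← the marsh camp.  (the marsh camp: 0R 3P; the dry ground: 4R 1P)
9. 3 poachers → the dry ground.  (the marsh camp: 0R 0P; the dry ground: 4R 4P)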